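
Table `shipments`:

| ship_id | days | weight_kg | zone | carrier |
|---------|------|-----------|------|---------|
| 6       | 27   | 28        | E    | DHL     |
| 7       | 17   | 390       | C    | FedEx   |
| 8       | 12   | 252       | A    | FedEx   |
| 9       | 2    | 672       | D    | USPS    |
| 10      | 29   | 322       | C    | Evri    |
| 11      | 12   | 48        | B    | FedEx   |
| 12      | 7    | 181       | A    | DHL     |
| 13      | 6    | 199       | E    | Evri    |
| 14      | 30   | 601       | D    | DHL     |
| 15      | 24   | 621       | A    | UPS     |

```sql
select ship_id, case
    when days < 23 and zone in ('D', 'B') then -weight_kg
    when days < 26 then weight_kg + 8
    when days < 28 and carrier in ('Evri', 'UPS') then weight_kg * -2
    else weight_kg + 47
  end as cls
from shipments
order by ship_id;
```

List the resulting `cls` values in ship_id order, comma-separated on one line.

75, 398, 260, -672, 369, -48, 189, 207, 648, 629

ship_id=6: ELSE → 75
ship_id=7: days < 26 → 398
ship_id=8: days < 26 → 260
ship_id=9: days < 23 and zone in ('D', 'B') → -672
ship_id=10: ELSE → 369
ship_id=11: days < 23 and zone in ('D', 'B') → -48
ship_id=12: days < 26 → 189
ship_id=13: days < 26 → 207
ship_id=14: ELSE → 648
ship_id=15: days < 26 → 629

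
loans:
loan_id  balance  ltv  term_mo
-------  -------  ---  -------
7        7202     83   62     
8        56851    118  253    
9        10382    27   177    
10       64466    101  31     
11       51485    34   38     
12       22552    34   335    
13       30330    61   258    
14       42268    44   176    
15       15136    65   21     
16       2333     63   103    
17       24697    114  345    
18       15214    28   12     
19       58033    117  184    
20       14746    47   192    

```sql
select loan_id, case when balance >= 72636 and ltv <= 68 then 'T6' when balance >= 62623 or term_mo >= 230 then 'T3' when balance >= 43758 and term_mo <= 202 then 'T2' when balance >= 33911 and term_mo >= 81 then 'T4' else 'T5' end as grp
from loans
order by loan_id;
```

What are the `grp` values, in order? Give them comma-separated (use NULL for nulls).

loan_id=7: ELSE → T5
loan_id=8: balance >= 62623 or term_mo >= 230 → T3
loan_id=9: ELSE → T5
loan_id=10: balance >= 62623 or term_mo >= 230 → T3
loan_id=11: balance >= 43758 and term_mo <= 202 → T2
loan_id=12: balance >= 62623 or term_mo >= 230 → T3
loan_id=13: balance >= 62623 or term_mo >= 230 → T3
loan_id=14: balance >= 33911 and term_mo >= 81 → T4
loan_id=15: ELSE → T5
loan_id=16: ELSE → T5
loan_id=17: balance >= 62623 or term_mo >= 230 → T3
loan_id=18: ELSE → T5
loan_id=19: balance >= 43758 and term_mo <= 202 → T2
loan_id=20: ELSE → T5

T5, T3, T5, T3, T2, T3, T3, T4, T5, T5, T3, T5, T2, T5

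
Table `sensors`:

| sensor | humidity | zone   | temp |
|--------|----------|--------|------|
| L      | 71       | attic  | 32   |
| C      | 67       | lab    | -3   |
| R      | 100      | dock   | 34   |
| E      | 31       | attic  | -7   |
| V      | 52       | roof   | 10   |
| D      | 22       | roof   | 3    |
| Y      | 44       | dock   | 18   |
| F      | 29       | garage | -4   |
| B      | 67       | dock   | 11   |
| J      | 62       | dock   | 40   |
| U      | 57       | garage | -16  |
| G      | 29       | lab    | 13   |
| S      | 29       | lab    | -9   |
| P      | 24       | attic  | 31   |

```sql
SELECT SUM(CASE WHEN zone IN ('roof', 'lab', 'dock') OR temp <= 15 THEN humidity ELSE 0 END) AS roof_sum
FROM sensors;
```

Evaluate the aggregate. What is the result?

589

sensor=L: ✗
sensor=C: ✓ → 67
sensor=R: ✓ → 100
sensor=E: ✓ → 31
sensor=V: ✓ → 52
sensor=D: ✓ → 22
sensor=Y: ✓ → 44
sensor=F: ✓ → 29
sensor=B: ✓ → 67
sensor=J: ✓ → 62
sensor=U: ✓ → 57
sensor=G: ✓ → 29
sensor=S: ✓ → 29
sensor=P: ✗
roof_sum = 67 + 100 + 31 + 52 + 22 + 44 + 29 + 67 + 62 + 57 + 29 + 29 = 589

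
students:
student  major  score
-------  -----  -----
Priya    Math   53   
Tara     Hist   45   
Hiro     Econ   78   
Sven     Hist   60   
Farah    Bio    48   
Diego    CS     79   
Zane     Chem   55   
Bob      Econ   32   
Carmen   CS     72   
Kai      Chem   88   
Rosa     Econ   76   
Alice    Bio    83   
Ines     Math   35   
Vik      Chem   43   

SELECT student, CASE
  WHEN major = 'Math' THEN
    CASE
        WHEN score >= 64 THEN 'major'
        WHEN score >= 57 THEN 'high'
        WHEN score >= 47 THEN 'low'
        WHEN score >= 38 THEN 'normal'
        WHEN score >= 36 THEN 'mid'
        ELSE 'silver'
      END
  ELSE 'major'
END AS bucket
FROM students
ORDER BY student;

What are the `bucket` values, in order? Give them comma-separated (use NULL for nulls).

major, major, major, major, major, major, silver, major, low, major, major, major, major, major

student=Alice: major='Bio' → outer ELSE → major
student=Bob: major='Econ' → outer ELSE → major
student=Carmen: major='CS' → outer ELSE → major
student=Diego: major='CS' → outer ELSE → major
student=Farah: major='Bio' → outer ELSE → major
student=Hiro: major='Econ' → outer ELSE → major
student=Ines: major='Math' → inner[ELSE] → silver
student=Kai: major='Chem' → outer ELSE → major
student=Priya: major='Math' → inner[score >= 47] → low
student=Rosa: major='Econ' → outer ELSE → major
student=Sven: major='Hist' → outer ELSE → major
student=Tara: major='Hist' → outer ELSE → major
student=Vik: major='Chem' → outer ELSE → major
student=Zane: major='Chem' → outer ELSE → major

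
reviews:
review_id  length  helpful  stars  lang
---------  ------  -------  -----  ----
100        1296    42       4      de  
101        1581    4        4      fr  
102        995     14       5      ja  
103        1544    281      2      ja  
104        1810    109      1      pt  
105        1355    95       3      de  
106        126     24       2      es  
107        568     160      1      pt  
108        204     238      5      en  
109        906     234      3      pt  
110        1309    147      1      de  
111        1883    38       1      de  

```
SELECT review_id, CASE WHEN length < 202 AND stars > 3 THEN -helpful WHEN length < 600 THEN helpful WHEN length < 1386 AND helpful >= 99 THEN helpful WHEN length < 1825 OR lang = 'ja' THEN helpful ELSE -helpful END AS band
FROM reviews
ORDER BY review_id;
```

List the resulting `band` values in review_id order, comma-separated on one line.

review_id=100: length < 1825 OR lang = 'ja' → 42
review_id=101: length < 1825 OR lang = 'ja' → 4
review_id=102: length < 1825 OR lang = 'ja' → 14
review_id=103: length < 1825 OR lang = 'ja' → 281
review_id=104: length < 1825 OR lang = 'ja' → 109
review_id=105: length < 1825 OR lang = 'ja' → 95
review_id=106: length < 600 → 24
review_id=107: length < 600 → 160
review_id=108: length < 600 → 238
review_id=109: length < 1386 AND helpful >= 99 → 234
review_id=110: length < 1386 AND helpful >= 99 → 147
review_id=111: ELSE → -38

42, 4, 14, 281, 109, 95, 24, 160, 238, 234, 147, -38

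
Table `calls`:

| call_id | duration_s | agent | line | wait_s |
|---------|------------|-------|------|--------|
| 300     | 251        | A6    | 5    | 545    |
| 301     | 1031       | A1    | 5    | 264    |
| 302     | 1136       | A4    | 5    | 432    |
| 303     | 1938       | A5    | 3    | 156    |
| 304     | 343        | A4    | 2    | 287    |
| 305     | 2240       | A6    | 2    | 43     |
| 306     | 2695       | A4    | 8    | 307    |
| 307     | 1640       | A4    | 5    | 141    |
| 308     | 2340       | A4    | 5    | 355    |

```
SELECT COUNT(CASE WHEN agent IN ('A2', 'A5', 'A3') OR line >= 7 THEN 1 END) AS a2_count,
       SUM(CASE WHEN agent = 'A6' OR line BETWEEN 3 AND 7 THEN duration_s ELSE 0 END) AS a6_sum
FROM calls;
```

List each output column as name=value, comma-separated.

[a2_count: agent IN ('A2', 'A5', 'A3') OR line >= 7]
call_id=300: ✗
call_id=301: ✗
call_id=302: ✗
call_id=303: ✓ → 1
call_id=304: ✗
call_id=305: ✗
call_id=306: ✓ → 1
call_id=307: ✗
call_id=308: ✗
a2_count = COUNT(1, 1) = 2
—
[a6_sum: agent = 'A6' OR line BETWEEN 3 AND 7]
call_id=300: ✓ → 251
call_id=301: ✓ → 1031
call_id=302: ✓ → 1136
call_id=303: ✓ → 1938
call_id=304: ✗
call_id=305: ✓ → 2240
call_id=306: ✗
call_id=307: ✓ → 1640
call_id=308: ✓ → 2340
a6_sum = 251 + 1031 + 1136 + 1938 + 2240 + 1640 + 2340 = 10576

a2_count=2, a6_sum=10576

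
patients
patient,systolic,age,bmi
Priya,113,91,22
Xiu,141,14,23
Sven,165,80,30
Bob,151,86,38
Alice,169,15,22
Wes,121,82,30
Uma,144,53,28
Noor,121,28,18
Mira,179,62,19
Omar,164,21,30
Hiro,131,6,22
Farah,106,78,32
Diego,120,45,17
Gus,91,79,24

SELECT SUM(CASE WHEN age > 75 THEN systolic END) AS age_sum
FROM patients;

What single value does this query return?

patient=Priya: ✓ → 113
patient=Xiu: ✗
patient=Sven: ✓ → 165
patient=Bob: ✓ → 151
patient=Alice: ✗
patient=Wes: ✓ → 121
patient=Uma: ✗
patient=Noor: ✗
patient=Mira: ✗
patient=Omar: ✗
patient=Hiro: ✗
patient=Farah: ✓ → 106
patient=Diego: ✗
patient=Gus: ✓ → 91
age_sum = 113 + 165 + 151 + 121 + 106 + 91 = 747

747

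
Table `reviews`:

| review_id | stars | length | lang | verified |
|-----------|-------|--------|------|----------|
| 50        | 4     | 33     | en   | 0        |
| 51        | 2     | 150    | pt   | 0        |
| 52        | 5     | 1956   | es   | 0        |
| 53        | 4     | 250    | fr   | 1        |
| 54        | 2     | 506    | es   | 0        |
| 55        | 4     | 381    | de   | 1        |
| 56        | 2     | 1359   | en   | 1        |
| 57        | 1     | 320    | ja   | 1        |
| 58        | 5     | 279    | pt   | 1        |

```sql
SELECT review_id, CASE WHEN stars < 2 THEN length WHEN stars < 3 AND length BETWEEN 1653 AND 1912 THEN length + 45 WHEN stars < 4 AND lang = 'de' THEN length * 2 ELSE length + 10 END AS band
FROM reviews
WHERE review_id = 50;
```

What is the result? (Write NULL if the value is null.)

review_id = 50: stars=4, length=33, lang=en, verified=0.
stars < 2 → false
stars < 3 AND length BETWEEN 1653 AND 1912 → false
stars < 4 AND lang = 'de' → false
No prior WHEN matched → ELSE → 43

43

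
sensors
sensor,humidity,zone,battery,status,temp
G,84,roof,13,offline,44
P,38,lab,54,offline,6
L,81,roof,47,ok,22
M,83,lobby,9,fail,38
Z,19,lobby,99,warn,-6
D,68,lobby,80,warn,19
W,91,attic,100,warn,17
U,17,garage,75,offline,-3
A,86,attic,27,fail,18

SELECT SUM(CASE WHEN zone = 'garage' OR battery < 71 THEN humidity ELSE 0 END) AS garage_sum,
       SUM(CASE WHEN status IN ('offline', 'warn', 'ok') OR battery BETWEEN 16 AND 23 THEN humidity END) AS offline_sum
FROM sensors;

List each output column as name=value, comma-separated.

[garage_sum: zone = 'garage' OR battery < 71]
sensor=G: ✓ → 84
sensor=P: ✓ → 38
sensor=L: ✓ → 81
sensor=M: ✓ → 83
sensor=Z: ✗
sensor=D: ✗
sensor=W: ✗
sensor=U: ✓ → 17
sensor=A: ✓ → 86
garage_sum = 84 + 38 + 81 + 83 + 17 + 86 = 389
—
[offline_sum: status IN ('offline', 'warn', 'ok') OR battery BETWEEN 16 AND 23]
sensor=G: ✓ → 84
sensor=P: ✓ → 38
sensor=L: ✓ → 81
sensor=M: ✗
sensor=Z: ✓ → 19
sensor=D: ✓ → 68
sensor=W: ✓ → 91
sensor=U: ✓ → 17
sensor=A: ✗
offline_sum = 84 + 38 + 81 + 19 + 68 + 91 + 17 = 398

garage_sum=389, offline_sum=398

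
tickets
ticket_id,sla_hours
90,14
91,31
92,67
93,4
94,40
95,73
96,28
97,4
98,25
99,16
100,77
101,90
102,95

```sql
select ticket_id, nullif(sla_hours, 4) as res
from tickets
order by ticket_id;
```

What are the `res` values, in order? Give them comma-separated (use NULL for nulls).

ticket_id=90: sla_hours=14 vs 4: differ → 14
ticket_id=91: sla_hours=31 vs 4: differ → 31
ticket_id=92: sla_hours=67 vs 4: differ → 67
ticket_id=93: sla_hours=4 vs 4: equal → NULL
ticket_id=94: sla_hours=40 vs 4: differ → 40
ticket_id=95: sla_hours=73 vs 4: differ → 73
ticket_id=96: sla_hours=28 vs 4: differ → 28
ticket_id=97: sla_hours=4 vs 4: equal → NULL
ticket_id=98: sla_hours=25 vs 4: differ → 25
ticket_id=99: sla_hours=16 vs 4: differ → 16
ticket_id=100: sla_hours=77 vs 4: differ → 77
ticket_id=101: sla_hours=90 vs 4: differ → 90
ticket_id=102: sla_hours=95 vs 4: differ → 95

14, 31, 67, NULL, 40, 73, 28, NULL, 25, 16, 77, 90, 95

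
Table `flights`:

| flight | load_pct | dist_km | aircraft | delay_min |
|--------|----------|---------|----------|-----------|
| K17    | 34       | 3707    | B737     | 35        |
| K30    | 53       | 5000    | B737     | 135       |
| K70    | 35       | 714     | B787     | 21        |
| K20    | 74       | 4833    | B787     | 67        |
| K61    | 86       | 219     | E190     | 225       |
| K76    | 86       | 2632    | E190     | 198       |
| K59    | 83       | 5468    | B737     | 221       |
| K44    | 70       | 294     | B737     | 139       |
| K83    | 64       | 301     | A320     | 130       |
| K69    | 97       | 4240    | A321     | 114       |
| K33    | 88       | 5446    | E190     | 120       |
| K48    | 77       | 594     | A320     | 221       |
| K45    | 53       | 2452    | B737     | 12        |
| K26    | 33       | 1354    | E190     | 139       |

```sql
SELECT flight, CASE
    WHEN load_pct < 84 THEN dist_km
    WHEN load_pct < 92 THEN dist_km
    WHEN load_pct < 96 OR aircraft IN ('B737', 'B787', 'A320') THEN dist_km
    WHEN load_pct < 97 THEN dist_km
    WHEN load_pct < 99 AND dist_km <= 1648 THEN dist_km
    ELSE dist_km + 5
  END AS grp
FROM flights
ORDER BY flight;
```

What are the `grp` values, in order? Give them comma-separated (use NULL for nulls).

3707, 4833, 1354, 5000, 5446, 294, 2452, 594, 5468, 219, 4245, 714, 2632, 301

flight=K17: load_pct < 84 → 3707
flight=K20: load_pct < 84 → 4833
flight=K26: load_pct < 84 → 1354
flight=K30: load_pct < 84 → 5000
flight=K33: load_pct < 92 → 5446
flight=K44: load_pct < 84 → 294
flight=K45: load_pct < 84 → 2452
flight=K48: load_pct < 84 → 594
flight=K59: load_pct < 84 → 5468
flight=K61: load_pct < 92 → 219
flight=K69: ELSE → 4245
flight=K70: load_pct < 84 → 714
flight=K76: load_pct < 92 → 2632
flight=K83: load_pct < 84 → 301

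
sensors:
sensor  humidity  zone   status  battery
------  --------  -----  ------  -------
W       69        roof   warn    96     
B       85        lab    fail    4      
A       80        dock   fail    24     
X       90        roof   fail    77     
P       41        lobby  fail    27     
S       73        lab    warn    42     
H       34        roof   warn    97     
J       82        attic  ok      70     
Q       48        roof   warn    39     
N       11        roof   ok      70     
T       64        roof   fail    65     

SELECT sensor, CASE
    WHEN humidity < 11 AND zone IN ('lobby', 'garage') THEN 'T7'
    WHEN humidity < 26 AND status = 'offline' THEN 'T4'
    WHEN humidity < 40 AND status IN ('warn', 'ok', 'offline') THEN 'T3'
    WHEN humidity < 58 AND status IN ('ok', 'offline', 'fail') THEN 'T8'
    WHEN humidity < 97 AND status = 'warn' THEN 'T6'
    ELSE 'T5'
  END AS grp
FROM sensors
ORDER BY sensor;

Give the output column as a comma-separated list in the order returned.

T5, T5, T3, T5, T3, T8, T6, T6, T5, T6, T5

sensor=A: ELSE → T5
sensor=B: ELSE → T5
sensor=H: humidity < 40 AND status IN ('warn', 'ok', 'offline') → T3
sensor=J: ELSE → T5
sensor=N: humidity < 40 AND status IN ('warn', 'ok', 'offline') → T3
sensor=P: humidity < 58 AND status IN ('ok', 'offline', 'fail') → T8
sensor=Q: humidity < 97 AND status = 'warn' → T6
sensor=S: humidity < 97 AND status = 'warn' → T6
sensor=T: ELSE → T5
sensor=W: humidity < 97 AND status = 'warn' → T6
sensor=X: ELSE → T5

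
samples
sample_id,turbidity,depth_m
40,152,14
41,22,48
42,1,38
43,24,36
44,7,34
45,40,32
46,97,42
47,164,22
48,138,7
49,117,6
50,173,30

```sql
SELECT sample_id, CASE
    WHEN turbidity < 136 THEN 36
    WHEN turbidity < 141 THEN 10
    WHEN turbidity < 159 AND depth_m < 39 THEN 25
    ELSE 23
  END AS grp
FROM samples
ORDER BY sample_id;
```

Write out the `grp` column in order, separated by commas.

25, 36, 36, 36, 36, 36, 36, 23, 10, 36, 23

sample_id=40: turbidity < 159 AND depth_m < 39 → 25
sample_id=41: turbidity < 136 → 36
sample_id=42: turbidity < 136 → 36
sample_id=43: turbidity < 136 → 36
sample_id=44: turbidity < 136 → 36
sample_id=45: turbidity < 136 → 36
sample_id=46: turbidity < 136 → 36
sample_id=47: ELSE → 23
sample_id=48: turbidity < 141 → 10
sample_id=49: turbidity < 136 → 36
sample_id=50: ELSE → 23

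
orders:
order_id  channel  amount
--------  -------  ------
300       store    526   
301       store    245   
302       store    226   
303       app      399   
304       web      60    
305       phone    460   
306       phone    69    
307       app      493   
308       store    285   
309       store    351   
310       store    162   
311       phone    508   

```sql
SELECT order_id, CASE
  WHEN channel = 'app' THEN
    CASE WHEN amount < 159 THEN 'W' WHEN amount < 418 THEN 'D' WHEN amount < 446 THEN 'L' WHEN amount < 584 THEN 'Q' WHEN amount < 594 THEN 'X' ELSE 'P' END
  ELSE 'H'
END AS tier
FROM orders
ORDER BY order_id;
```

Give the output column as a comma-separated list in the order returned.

order_id=300: channel='store' → outer ELSE → H
order_id=301: channel='store' → outer ELSE → H
order_id=302: channel='store' → outer ELSE → H
order_id=303: channel='app' → inner[amount < 418] → D
order_id=304: channel='web' → outer ELSE → H
order_id=305: channel='phone' → outer ELSE → H
order_id=306: channel='phone' → outer ELSE → H
order_id=307: channel='app' → inner[amount < 584] → Q
order_id=308: channel='store' → outer ELSE → H
order_id=309: channel='store' → outer ELSE → H
order_id=310: channel='store' → outer ELSE → H
order_id=311: channel='phone' → outer ELSE → H

H, H, H, D, H, H, H, Q, H, H, H, H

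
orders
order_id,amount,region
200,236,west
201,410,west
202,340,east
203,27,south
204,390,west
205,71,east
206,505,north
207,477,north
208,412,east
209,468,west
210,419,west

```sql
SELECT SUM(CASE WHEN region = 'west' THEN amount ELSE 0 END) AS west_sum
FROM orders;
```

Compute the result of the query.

order_id=200: ✓ → 236
order_id=201: ✓ → 410
order_id=202: ✗
order_id=203: ✗
order_id=204: ✓ → 390
order_id=205: ✗
order_id=206: ✗
order_id=207: ✗
order_id=208: ✗
order_id=209: ✓ → 468
order_id=210: ✓ → 419
west_sum = 236 + 410 + 390 + 468 + 419 = 1923

1923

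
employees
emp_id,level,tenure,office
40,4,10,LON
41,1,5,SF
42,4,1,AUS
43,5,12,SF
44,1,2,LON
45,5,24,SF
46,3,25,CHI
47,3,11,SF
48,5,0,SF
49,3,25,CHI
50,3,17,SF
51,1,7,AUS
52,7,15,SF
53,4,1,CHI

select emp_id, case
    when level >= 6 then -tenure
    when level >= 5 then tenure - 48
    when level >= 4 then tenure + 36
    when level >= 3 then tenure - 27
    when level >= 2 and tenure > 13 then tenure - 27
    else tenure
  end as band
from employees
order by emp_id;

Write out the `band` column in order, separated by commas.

emp_id=40: level >= 4 → 46
emp_id=41: ELSE → 5
emp_id=42: level >= 4 → 37
emp_id=43: level >= 5 → -36
emp_id=44: ELSE → 2
emp_id=45: level >= 5 → -24
emp_id=46: level >= 3 → -2
emp_id=47: level >= 3 → -16
emp_id=48: level >= 5 → -48
emp_id=49: level >= 3 → -2
emp_id=50: level >= 3 → -10
emp_id=51: ELSE → 7
emp_id=52: level >= 6 → -15
emp_id=53: level >= 4 → 37

46, 5, 37, -36, 2, -24, -2, -16, -48, -2, -10, 7, -15, 37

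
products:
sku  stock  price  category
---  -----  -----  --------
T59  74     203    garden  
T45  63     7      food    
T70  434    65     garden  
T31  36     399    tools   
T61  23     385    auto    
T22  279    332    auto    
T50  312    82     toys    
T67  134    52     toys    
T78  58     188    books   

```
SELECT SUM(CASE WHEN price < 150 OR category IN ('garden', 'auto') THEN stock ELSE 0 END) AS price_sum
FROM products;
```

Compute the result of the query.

sku=T59: ✓ → 74
sku=T45: ✓ → 63
sku=T70: ✓ → 434
sku=T31: ✗
sku=T61: ✓ → 23
sku=T22: ✓ → 279
sku=T50: ✓ → 312
sku=T67: ✓ → 134
sku=T78: ✗
price_sum = 74 + 63 + 434 + 23 + 279 + 312 + 134 = 1319

1319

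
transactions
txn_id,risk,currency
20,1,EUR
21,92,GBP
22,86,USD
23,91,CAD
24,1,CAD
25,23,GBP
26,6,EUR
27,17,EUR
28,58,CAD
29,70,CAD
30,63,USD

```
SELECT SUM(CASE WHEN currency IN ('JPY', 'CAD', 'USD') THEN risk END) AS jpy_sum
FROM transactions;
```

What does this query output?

txn_id=20: ✗
txn_id=21: ✗
txn_id=22: ✓ → 86
txn_id=23: ✓ → 91
txn_id=24: ✓ → 1
txn_id=25: ✗
txn_id=26: ✗
txn_id=27: ✗
txn_id=28: ✓ → 58
txn_id=29: ✓ → 70
txn_id=30: ✓ → 63
jpy_sum = 86 + 91 + 1 + 58 + 70 + 63 = 369

369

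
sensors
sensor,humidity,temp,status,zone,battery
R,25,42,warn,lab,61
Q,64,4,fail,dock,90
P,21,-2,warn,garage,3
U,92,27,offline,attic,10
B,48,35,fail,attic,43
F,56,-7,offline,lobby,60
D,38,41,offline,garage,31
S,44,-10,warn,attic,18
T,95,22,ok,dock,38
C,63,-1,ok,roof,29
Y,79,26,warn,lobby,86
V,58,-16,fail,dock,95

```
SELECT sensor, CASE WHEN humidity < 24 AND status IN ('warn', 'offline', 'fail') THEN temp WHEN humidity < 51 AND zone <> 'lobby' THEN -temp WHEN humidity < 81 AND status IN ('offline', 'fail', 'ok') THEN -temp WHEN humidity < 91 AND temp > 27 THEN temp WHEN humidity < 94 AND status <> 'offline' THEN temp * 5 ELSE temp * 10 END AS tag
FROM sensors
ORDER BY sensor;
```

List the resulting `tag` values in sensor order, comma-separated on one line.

-35, 1, -41, 7, -2, -4, -42, 10, 220, 270, 16, 130

sensor=B: humidity < 51 AND zone <> 'lobby' → -35
sensor=C: humidity < 81 AND status IN ('offline', 'fail', 'ok') → 1
sensor=D: humidity < 51 AND zone <> 'lobby' → -41
sensor=F: humidity < 81 AND status IN ('offline', 'fail', 'ok') → 7
sensor=P: humidity < 24 AND status IN ('warn', 'offline', 'fail') → -2
sensor=Q: humidity < 81 AND status IN ('offline', 'fail', 'ok') → -4
sensor=R: humidity < 51 AND zone <> 'lobby' → -42
sensor=S: humidity < 51 AND zone <> 'lobby' → 10
sensor=T: ELSE → 220
sensor=U: ELSE → 270
sensor=V: humidity < 81 AND status IN ('offline', 'fail', 'ok') → 16
sensor=Y: humidity < 94 AND status <> 'offline' → 130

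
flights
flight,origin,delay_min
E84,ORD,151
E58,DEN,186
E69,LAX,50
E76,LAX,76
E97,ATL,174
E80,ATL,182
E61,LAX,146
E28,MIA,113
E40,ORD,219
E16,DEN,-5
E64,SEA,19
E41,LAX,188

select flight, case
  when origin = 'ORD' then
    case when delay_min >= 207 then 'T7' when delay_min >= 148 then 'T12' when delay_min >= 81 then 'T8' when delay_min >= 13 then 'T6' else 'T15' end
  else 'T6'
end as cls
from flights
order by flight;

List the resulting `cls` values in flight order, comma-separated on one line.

T6, T6, T7, T6, T6, T6, T6, T6, T6, T6, T12, T6

flight=E16: origin='DEN' → outer ELSE → T6
flight=E28: origin='MIA' → outer ELSE → T6
flight=E40: origin='ORD' → inner[delay_min >= 207] → T7
flight=E41: origin='LAX' → outer ELSE → T6
flight=E58: origin='DEN' → outer ELSE → T6
flight=E61: origin='LAX' → outer ELSE → T6
flight=E64: origin='SEA' → outer ELSE → T6
flight=E69: origin='LAX' → outer ELSE → T6
flight=E76: origin='LAX' → outer ELSE → T6
flight=E80: origin='ATL' → outer ELSE → T6
flight=E84: origin='ORD' → inner[delay_min >= 148] → T12
flight=E97: origin='ATL' → outer ELSE → T6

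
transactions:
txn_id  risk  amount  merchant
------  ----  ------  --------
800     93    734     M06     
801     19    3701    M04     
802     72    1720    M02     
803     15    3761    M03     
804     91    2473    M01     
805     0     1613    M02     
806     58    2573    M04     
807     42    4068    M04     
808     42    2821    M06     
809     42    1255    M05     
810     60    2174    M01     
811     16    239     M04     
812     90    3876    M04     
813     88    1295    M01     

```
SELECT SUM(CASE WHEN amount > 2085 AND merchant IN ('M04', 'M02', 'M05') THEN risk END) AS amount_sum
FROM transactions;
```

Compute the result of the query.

209

txn_id=800: ✗
txn_id=801: ✓ → 19
txn_id=802: ✗
txn_id=803: ✗
txn_id=804: ✗
txn_id=805: ✗
txn_id=806: ✓ → 58
txn_id=807: ✓ → 42
txn_id=808: ✗
txn_id=809: ✗
txn_id=810: ✗
txn_id=811: ✗
txn_id=812: ✓ → 90
txn_id=813: ✗
amount_sum = 19 + 58 + 42 + 90 = 209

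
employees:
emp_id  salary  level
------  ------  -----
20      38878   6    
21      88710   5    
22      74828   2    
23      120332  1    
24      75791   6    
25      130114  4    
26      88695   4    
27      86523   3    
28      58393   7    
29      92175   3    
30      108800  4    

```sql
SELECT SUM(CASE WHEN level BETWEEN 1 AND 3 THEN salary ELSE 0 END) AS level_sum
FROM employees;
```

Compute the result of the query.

373858

emp_id=20: ✗
emp_id=21: ✗
emp_id=22: ✓ → 74828
emp_id=23: ✓ → 120332
emp_id=24: ✗
emp_id=25: ✗
emp_id=26: ✗
emp_id=27: ✓ → 86523
emp_id=28: ✗
emp_id=29: ✓ → 92175
emp_id=30: ✗
level_sum = 74828 + 120332 + 86523 + 92175 = 373858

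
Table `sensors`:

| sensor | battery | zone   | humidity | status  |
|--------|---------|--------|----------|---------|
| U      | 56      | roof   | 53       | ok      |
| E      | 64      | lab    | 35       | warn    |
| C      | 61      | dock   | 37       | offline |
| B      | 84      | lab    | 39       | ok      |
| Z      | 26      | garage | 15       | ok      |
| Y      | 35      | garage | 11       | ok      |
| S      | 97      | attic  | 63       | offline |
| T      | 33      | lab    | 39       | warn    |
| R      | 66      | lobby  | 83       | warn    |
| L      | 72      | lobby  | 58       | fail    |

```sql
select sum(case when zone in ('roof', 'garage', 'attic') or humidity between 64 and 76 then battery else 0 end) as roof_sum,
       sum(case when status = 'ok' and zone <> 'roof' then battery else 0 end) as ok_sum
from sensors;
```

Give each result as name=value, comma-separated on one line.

[roof_sum: zone in ('roof', 'garage', 'attic') or humidity between 64 and 76]
sensor=U: ✓ → 56
sensor=E: ✗
sensor=C: ✗
sensor=B: ✗
sensor=Z: ✓ → 26
sensor=Y: ✓ → 35
sensor=S: ✓ → 97
sensor=T: ✗
sensor=R: ✗
sensor=L: ✗
roof_sum = 56 + 26 + 35 + 97 = 214
—
[ok_sum: status = 'ok' and zone <> 'roof']
sensor=U: ✗
sensor=E: ✗
sensor=C: ✗
sensor=B: ✓ → 84
sensor=Z: ✓ → 26
sensor=Y: ✓ → 35
sensor=S: ✗
sensor=T: ✗
sensor=R: ✗
sensor=L: ✗
ok_sum = 84 + 26 + 35 = 145

roof_sum=214, ok_sum=145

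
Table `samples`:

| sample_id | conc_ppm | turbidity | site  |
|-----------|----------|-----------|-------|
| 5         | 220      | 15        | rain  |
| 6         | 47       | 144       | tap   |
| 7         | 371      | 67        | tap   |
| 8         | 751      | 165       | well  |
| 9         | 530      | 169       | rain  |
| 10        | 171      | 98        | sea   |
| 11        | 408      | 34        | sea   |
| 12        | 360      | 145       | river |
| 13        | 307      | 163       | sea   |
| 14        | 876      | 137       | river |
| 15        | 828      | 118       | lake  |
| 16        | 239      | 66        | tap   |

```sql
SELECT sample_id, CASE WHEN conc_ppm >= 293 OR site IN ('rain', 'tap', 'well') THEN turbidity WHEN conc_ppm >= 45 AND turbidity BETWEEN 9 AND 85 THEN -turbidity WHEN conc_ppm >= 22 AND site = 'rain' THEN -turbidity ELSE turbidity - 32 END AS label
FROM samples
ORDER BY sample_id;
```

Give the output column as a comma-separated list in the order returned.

sample_id=5: conc_ppm >= 293 OR site IN ('rain', 'tap', 'well') → 15
sample_id=6: conc_ppm >= 293 OR site IN ('rain', 'tap', 'well') → 144
sample_id=7: conc_ppm >= 293 OR site IN ('rain', 'tap', 'well') → 67
sample_id=8: conc_ppm >= 293 OR site IN ('rain', 'tap', 'well') → 165
sample_id=9: conc_ppm >= 293 OR site IN ('rain', 'tap', 'well') → 169
sample_id=10: ELSE → 66
sample_id=11: conc_ppm >= 293 OR site IN ('rain', 'tap', 'well') → 34
sample_id=12: conc_ppm >= 293 OR site IN ('rain', 'tap', 'well') → 145
sample_id=13: conc_ppm >= 293 OR site IN ('rain', 'tap', 'well') → 163
sample_id=14: conc_ppm >= 293 OR site IN ('rain', 'tap', 'well') → 137
sample_id=15: conc_ppm >= 293 OR site IN ('rain', 'tap', 'well') → 118
sample_id=16: conc_ppm >= 293 OR site IN ('rain', 'tap', 'well') → 66

15, 144, 67, 165, 169, 66, 34, 145, 163, 137, 118, 66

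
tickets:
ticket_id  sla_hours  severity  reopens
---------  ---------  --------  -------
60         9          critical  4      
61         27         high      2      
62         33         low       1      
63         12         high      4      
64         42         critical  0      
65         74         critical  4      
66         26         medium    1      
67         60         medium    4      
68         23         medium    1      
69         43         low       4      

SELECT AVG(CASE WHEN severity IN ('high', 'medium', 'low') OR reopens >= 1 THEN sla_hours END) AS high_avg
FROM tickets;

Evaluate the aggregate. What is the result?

ticket_id=60: ✓ → 9
ticket_id=61: ✓ → 27
ticket_id=62: ✓ → 33
ticket_id=63: ✓ → 12
ticket_id=64: ✗
ticket_id=65: ✓ → 74
ticket_id=66: ✓ → 26
ticket_id=67: ✓ → 60
ticket_id=68: ✓ → 23
ticket_id=69: ✓ → 43
high_avg = (9 + 27 + 33 + 12 + 74 + 26 + 60 + 23 + 43) / 9 = 34.1111111111

34.1111111111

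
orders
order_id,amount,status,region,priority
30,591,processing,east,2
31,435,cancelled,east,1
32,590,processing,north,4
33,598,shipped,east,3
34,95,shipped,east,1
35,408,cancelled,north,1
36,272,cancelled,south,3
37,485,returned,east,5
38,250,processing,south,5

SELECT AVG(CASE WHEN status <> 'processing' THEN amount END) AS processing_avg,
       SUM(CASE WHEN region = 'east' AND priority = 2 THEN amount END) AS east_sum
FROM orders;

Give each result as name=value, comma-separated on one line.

[processing_avg: status <> 'processing']
order_id=30: ✗
order_id=31: ✓ → 435
order_id=32: ✗
order_id=33: ✓ → 598
order_id=34: ✓ → 95
order_id=35: ✓ → 408
order_id=36: ✓ → 272
order_id=37: ✓ → 485
order_id=38: ✗
processing_avg = (435 + 598 + 95 + 408 + 272 + 485) / 6 = 382.1666666667
—
[east_sum: region = 'east' AND priority = 2]
order_id=30: ✓ → 591
order_id=31: ✗
order_id=32: ✗
order_id=33: ✗
order_id=34: ✗
order_id=35: ✗
order_id=36: ✗
order_id=37: ✗
order_id=38: ✗
east_sum = 591

processing_avg=382.1666666667, east_sum=591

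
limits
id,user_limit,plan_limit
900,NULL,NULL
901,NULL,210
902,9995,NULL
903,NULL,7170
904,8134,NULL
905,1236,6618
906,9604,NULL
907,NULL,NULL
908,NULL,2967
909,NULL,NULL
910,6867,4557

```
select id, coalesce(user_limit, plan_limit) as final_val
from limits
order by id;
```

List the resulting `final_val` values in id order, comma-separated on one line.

NULL, 210, 9995, 7170, 8134, 1236, 9604, NULL, 2967, NULL, 6867

id=900: user_limit=NULL, plan_limit=NULL (all NULL) → NULL
id=901: user_limit=NULL, plan_limit=210 → 210
id=902: user_limit=9995 → 9995
id=903: user_limit=NULL, plan_limit=7170 → 7170
id=904: user_limit=8134 → 8134
id=905: user_limit=1236 → 1236
id=906: user_limit=9604 → 9604
id=907: user_limit=NULL, plan_limit=NULL (all NULL) → NULL
id=908: user_limit=NULL, plan_limit=2967 → 2967
id=909: user_limit=NULL, plan_limit=NULL (all NULL) → NULL
id=910: user_limit=6867 → 6867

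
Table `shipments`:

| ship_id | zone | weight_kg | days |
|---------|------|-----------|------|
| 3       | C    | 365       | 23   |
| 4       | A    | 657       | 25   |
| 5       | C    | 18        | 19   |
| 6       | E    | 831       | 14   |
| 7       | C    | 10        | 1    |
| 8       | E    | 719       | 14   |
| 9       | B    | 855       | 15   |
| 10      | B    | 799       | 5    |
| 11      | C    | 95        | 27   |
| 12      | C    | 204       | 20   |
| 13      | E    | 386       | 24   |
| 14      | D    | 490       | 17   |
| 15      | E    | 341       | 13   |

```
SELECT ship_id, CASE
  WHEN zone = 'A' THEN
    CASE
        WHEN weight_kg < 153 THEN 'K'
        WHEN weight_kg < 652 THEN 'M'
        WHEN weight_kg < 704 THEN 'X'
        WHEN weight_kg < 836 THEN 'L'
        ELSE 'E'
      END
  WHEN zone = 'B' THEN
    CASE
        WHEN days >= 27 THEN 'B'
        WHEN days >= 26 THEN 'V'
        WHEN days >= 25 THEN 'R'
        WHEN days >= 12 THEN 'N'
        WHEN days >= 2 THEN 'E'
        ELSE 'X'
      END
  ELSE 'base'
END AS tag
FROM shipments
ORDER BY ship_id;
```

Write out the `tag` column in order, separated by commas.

ship_id=3: zone='C' → outer ELSE → base
ship_id=4: zone='A' → inner[weight_kg < 704] → X
ship_id=5: zone='C' → outer ELSE → base
ship_id=6: zone='E' → outer ELSE → base
ship_id=7: zone='C' → outer ELSE → base
ship_id=8: zone='E' → outer ELSE → base
ship_id=9: zone='B' → inner[days >= 12] → N
ship_id=10: zone='B' → inner[days >= 2] → E
ship_id=11: zone='C' → outer ELSE → base
ship_id=12: zone='C' → outer ELSE → base
ship_id=13: zone='E' → outer ELSE → base
ship_id=14: zone='D' → outer ELSE → base
ship_id=15: zone='E' → outer ELSE → base

base, X, base, base, base, base, N, E, base, base, base, base, base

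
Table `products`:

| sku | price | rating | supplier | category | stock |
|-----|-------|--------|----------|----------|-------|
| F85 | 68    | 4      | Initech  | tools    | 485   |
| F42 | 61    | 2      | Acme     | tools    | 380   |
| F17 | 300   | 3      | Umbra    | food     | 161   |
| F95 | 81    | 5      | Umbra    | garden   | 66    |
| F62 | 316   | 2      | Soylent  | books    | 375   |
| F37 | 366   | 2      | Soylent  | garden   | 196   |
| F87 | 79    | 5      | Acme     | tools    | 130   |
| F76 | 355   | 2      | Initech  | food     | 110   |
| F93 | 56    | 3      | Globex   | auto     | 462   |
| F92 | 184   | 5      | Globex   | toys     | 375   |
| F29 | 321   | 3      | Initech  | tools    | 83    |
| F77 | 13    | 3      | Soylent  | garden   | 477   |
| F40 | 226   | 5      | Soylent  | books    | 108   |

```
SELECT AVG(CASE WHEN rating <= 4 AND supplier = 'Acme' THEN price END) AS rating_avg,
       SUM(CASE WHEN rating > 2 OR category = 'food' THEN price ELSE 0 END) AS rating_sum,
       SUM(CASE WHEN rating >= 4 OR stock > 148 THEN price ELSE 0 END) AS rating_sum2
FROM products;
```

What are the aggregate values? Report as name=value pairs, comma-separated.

rating_avg=61, rating_sum=1683, rating_sum2=1750

[rating_avg: rating <= 4 AND supplier = 'Acme']
sku=F85: ✗
sku=F42: ✓ → 61
sku=F17: ✗
sku=F95: ✗
sku=F62: ✗
sku=F37: ✗
sku=F87: ✗
sku=F76: ✗
sku=F93: ✗
sku=F92: ✗
sku=F29: ✗
sku=F77: ✗
sku=F40: ✗
rating_avg = 61
—
[rating_sum: rating > 2 OR category = 'food']
sku=F85: ✓ → 68
sku=F42: ✗
sku=F17: ✓ → 300
sku=F95: ✓ → 81
sku=F62: ✗
sku=F37: ✗
sku=F87: ✓ → 79
sku=F76: ✓ → 355
sku=F93: ✓ → 56
sku=F92: ✓ → 184
sku=F29: ✓ → 321
sku=F77: ✓ → 13
sku=F40: ✓ → 226
rating_sum = 68 + 300 + 81 + 79 + 355 + 56 + 184 + 321 + 13 + 226 = 1683
—
[rating_sum2: rating >= 4 OR stock > 148]
sku=F85: ✓ → 68
sku=F42: ✓ → 61
sku=F17: ✓ → 300
sku=F95: ✓ → 81
sku=F62: ✓ → 316
sku=F37: ✓ → 366
sku=F87: ✓ → 79
sku=F76: ✗
sku=F93: ✓ → 56
sku=F92: ✓ → 184
sku=F29: ✗
sku=F77: ✓ → 13
sku=F40: ✓ → 226
rating_sum2 = 68 + 61 + 300 + 81 + 316 + 366 + 79 + 56 + 184 + 13 + 226 = 1750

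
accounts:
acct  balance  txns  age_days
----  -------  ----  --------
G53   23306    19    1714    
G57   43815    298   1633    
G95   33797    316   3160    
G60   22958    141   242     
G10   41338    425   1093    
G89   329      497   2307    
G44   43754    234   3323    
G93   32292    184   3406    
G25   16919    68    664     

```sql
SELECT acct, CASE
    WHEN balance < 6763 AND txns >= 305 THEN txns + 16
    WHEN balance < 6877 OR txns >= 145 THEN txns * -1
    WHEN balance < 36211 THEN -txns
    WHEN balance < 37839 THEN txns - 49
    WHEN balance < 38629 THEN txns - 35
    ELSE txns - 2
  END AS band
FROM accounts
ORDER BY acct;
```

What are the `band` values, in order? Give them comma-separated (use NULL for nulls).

-425, -68, -234, -19, -298, -141, 513, -184, -316

acct=G10: balance < 6877 OR txns >= 145 → -425
acct=G25: balance < 36211 → -68
acct=G44: balance < 6877 OR txns >= 145 → -234
acct=G53: balance < 36211 → -19
acct=G57: balance < 6877 OR txns >= 145 → -298
acct=G60: balance < 36211 → -141
acct=G89: balance < 6763 AND txns >= 305 → 513
acct=G93: balance < 6877 OR txns >= 145 → -184
acct=G95: balance < 6877 OR txns >= 145 → -316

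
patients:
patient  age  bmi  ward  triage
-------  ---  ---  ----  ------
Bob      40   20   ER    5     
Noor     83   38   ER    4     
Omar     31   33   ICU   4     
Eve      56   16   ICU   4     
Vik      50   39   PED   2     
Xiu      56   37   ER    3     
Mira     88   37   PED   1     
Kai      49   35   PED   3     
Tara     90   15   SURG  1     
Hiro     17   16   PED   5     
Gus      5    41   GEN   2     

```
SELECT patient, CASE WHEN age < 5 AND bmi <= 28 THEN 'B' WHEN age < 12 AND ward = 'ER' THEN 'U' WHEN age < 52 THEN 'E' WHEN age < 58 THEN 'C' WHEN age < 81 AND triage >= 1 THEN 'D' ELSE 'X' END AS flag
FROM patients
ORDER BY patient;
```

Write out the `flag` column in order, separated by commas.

E, C, E, E, E, X, X, E, X, E, C

patient=Bob: age < 52 → E
patient=Eve: age < 58 → C
patient=Gus: age < 52 → E
patient=Hiro: age < 52 → E
patient=Kai: age < 52 → E
patient=Mira: ELSE → X
patient=Noor: ELSE → X
patient=Omar: age < 52 → E
patient=Tara: ELSE → X
patient=Vik: age < 52 → E
patient=Xiu: age < 58 → C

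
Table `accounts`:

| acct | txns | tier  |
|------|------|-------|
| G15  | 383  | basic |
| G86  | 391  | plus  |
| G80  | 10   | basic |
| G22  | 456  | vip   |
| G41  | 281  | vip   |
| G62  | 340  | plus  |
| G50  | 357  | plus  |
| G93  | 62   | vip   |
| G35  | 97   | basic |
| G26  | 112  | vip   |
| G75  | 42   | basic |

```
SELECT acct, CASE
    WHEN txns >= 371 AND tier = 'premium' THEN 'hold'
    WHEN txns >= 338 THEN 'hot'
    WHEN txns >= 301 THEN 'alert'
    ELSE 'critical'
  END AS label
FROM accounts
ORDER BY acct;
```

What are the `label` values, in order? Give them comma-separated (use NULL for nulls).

acct=G15: txns >= 338 → hot
acct=G22: txns >= 338 → hot
acct=G26: ELSE → critical
acct=G35: ELSE → critical
acct=G41: ELSE → critical
acct=G50: txns >= 338 → hot
acct=G62: txns >= 338 → hot
acct=G75: ELSE → critical
acct=G80: ELSE → critical
acct=G86: txns >= 338 → hot
acct=G93: ELSE → critical

hot, hot, critical, critical, critical, hot, hot, critical, critical, hot, critical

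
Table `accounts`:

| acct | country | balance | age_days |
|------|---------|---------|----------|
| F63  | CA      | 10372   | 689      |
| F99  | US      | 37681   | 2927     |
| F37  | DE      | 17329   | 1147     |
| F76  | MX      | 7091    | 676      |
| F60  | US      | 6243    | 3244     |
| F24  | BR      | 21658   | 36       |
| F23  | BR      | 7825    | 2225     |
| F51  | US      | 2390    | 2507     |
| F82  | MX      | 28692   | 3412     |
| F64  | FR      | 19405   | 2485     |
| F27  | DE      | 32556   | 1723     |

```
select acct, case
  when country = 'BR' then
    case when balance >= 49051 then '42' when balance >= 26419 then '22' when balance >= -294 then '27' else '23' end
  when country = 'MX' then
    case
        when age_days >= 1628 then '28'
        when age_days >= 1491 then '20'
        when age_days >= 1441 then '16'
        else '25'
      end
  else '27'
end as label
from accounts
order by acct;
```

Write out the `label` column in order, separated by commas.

27, 27, 27, 27, 27, 27, 27, 27, 25, 28, 27

acct=F23: country='BR' → inner[balance >= -294] → 27
acct=F24: country='BR' → inner[balance >= -294] → 27
acct=F27: country='DE' → outer ELSE → 27
acct=F37: country='DE' → outer ELSE → 27
acct=F51: country='US' → outer ELSE → 27
acct=F60: country='US' → outer ELSE → 27
acct=F63: country='CA' → outer ELSE → 27
acct=F64: country='FR' → outer ELSE → 27
acct=F76: country='MX' → inner[ELSE] → 25
acct=F82: country='MX' → inner[age_days >= 1628] → 28
acct=F99: country='US' → outer ELSE → 27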